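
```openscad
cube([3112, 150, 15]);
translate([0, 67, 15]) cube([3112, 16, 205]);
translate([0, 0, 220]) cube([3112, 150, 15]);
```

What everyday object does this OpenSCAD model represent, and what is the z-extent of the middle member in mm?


An I-beam. The web height is 205 mm.

Two wide flanges with a thin centred web — an I-beam. Overall 235 mm minus two 15 mm flanges gives a web of 235 − 2·15 = 205 mm.


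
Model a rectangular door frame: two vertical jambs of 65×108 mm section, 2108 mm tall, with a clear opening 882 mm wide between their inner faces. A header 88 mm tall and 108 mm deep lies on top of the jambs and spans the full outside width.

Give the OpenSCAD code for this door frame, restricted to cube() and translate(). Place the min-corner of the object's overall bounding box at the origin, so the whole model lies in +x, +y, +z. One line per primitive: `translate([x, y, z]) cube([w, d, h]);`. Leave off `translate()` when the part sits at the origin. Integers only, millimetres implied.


cube([65, 108, 2108]);
translate([947, 0, 0]) cube([65, 108, 2108]);
translate([0, 0, 2108]) cube([1012, 108, 88]);


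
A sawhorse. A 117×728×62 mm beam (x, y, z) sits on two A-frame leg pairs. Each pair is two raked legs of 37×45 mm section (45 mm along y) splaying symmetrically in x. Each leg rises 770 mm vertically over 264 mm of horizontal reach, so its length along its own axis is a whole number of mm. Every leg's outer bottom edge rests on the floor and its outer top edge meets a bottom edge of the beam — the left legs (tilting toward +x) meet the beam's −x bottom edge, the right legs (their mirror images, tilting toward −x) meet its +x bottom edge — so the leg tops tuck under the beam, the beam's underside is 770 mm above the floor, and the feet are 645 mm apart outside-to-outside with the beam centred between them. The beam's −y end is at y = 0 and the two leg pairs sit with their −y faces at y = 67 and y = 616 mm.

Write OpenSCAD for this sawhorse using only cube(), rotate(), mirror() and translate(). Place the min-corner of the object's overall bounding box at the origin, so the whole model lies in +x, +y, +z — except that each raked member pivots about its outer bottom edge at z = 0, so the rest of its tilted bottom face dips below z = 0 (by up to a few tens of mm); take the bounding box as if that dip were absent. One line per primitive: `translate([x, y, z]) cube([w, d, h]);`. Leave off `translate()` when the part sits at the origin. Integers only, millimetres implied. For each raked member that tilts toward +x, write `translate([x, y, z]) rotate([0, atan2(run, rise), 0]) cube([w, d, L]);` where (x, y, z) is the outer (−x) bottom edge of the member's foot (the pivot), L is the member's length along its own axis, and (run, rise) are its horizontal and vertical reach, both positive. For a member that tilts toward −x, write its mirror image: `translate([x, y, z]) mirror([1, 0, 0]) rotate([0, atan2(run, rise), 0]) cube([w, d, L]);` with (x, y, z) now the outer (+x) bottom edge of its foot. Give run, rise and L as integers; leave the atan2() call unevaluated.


// leg length = √(264² + 770²) = 814
// right-leg outer foot x = 2·264 + 117 = 645
// beam min-corner = (264, 0, 770)
translate([264, 0, 770]) cube([117, 728, 62]);
translate([0, 67, 0]) rotate([0, atan2(264, 770), 0]) cube([37, 45, 814]);
translate([645, 67, 0]) mirror([1, 0, 0]) rotate([0, atan2(264, 770), 0]) cube([37, 45, 814]);
translate([0, 616, 0]) rotate([0, atan2(264, 770), 0]) cube([37, 45, 814]);
translate([645, 616, 0]) mirror([1, 0, 0]) rotate([0, atan2(264, 770), 0]) cube([37, 45, 814]);


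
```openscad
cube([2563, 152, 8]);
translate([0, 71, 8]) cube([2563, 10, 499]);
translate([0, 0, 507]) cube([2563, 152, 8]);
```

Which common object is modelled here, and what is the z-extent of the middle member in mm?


An I-beam. The web height is 499 mm.

Two wide flanges with a thin centred web — an I-beam. Overall 515 mm minus two 8 mm flanges gives a web of 515 − 2·8 = 499 mm.


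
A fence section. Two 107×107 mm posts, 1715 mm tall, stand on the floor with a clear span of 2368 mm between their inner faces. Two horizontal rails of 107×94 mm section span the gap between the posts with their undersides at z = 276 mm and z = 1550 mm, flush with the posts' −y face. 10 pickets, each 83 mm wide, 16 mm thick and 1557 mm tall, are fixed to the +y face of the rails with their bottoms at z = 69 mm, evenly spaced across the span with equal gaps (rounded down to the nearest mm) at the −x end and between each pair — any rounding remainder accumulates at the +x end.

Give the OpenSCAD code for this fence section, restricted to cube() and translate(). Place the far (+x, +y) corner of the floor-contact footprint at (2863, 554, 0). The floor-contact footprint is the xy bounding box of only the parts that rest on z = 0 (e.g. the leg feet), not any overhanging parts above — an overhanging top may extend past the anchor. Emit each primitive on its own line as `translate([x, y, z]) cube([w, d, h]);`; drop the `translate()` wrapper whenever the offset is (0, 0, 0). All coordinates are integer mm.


translate([281, 447, 0]) cube([107, 107, 1715]);
translate([2756, 447, 0]) cube([107, 107, 1715]);
translate([388, 447, 276]) cube([2368, 107, 94]);
translate([388, 447, 1550]) cube([2368, 107, 94]);
translate([527, 554, 69]) cube([83, 16, 1557]);
translate([749, 554, 69]) cube([83, 16, 1557]);
translate([971, 554, 69]) cube([83, 16, 1557]);
translate([1193, 554, 69]) cube([83, 16, 1557]);
translate([1415, 554, 69]) cube([83, 16, 1557]);
translate([1637, 554, 69]) cube([83, 16, 1557]);
translate([1859, 554, 69]) cube([83, 16, 1557]);
translate([2081, 554, 69]) cube([83, 16, 1557]);
translate([2303, 554, 69]) cube([83, 16, 1557]);
translate([2525, 554, 69]) cube([83, 16, 1557]);


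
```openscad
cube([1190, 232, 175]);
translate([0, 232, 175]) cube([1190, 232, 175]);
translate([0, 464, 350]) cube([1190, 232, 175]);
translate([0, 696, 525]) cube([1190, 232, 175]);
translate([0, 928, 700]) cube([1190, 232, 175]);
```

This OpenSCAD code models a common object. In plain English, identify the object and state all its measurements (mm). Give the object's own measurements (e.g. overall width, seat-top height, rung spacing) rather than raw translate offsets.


A straight staircase of 5 solid steps. Each step is 1190 mm wide (x), 232 mm deep (y, the going) and 175 mm tall (the rise). The first step rests on the floor; each subsequent step sits one going further in +y and one rise higher in +z, directly behind and above the previous step with no overlap.


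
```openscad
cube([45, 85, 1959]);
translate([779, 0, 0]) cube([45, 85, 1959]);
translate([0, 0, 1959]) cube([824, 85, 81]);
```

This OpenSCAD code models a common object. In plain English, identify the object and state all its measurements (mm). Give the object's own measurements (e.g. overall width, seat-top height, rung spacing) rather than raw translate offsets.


A door frame. The clear opening is 734 mm wide and 1959 mm high. Two 45 mm wide jambs, 85 mm deep, stand either side of the opening from the floor to the top of the opening. A 81 mm thick head sits across the top of both jambs, spanning the full outside width of the frame.


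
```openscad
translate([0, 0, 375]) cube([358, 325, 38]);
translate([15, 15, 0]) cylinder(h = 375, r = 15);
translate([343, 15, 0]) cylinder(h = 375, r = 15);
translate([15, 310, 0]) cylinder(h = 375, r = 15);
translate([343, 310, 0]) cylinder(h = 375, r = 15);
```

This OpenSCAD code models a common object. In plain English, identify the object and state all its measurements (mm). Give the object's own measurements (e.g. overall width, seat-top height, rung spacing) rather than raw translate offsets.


A simple wooden stool: a rectangular seat 358 mm (x) by 325 mm (y), 38 mm thick, top face at z = 413 mm, on four round legs, each 30 mm in diameter. The legs rest on z = 0, each leg's axis is inset half a diameter from the nearest pair of seat edges (so the leg's bounding box is flush with the corner).


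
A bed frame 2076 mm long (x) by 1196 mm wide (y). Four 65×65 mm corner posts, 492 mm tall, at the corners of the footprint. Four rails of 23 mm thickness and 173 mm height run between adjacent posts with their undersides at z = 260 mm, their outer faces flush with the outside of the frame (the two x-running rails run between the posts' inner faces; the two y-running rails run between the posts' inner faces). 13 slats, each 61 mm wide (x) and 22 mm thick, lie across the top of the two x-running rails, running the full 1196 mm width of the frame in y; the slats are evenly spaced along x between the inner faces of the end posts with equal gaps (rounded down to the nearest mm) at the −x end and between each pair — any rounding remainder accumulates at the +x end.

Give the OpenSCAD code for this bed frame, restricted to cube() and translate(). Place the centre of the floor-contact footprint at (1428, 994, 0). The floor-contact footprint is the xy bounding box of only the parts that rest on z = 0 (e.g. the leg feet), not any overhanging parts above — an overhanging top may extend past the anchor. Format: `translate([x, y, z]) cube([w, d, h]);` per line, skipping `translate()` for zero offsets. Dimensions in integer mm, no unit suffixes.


translate([390, 396, 0]) cube([65, 65, 492]);
translate([390, 1527, 0]) cube([65, 65, 492]);
translate([2401, 396, 0]) cube([65, 65, 492]);
translate([2401, 1527, 0]) cube([65, 65, 492]);
translate([455, 396, 260]) cube([1946, 23, 173]);
translate([455, 1569, 260]) cube([1946, 23, 173]);
translate([390, 461, 260]) cube([23, 1066, 173]);
translate([2443, 461, 260]) cube([23, 1066, 173]);
translate([537, 396, 433]) cube([61, 1196, 22]);
translate([680, 396, 433]) cube([61, 1196, 22]);
translate([823, 396, 433]) cube([61, 1196, 22]);
translate([966, 396, 433]) cube([61, 1196, 22]);
translate([1109, 396, 433]) cube([61, 1196, 22]);
translate([1252, 396, 433]) cube([61, 1196, 22]);
translate([1395, 396, 433]) cube([61, 1196, 22]);
translate([1538, 396, 433]) cube([61, 1196, 22]);
translate([1681, 396, 433]) cube([61, 1196, 22]);
translate([1824, 396, 433]) cube([61, 1196, 22]);
translate([1967, 396, 433]) cube([61, 1196, 22]);
translate([2110, 396, 433]) cube([61, 1196, 22]);
translate([2253, 396, 433]) cube([61, 1196, 22]);


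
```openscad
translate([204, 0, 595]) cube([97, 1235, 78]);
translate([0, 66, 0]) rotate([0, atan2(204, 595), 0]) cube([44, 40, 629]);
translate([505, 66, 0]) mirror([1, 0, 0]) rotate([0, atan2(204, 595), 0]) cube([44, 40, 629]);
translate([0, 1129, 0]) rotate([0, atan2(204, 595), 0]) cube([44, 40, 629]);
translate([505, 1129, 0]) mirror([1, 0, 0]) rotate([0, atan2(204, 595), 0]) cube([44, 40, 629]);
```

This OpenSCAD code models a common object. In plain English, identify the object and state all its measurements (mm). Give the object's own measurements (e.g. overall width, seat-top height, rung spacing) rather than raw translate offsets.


A sawhorse. A 97×1235×78 mm beam (x, y, z) sits on two A-frame leg pairs. Each pair is two raked legs of 44×40 mm section (40 mm along y) splaying symmetrically in x. Each leg rises 595 mm vertically over 204 mm of horizontal reach and is 629 mm long along its own axis. Every leg's outer bottom edge rests on the floor and its outer top edge meets a bottom edge of the beam — the left legs (tilting toward +x) meet the beam's −x bottom edge, the right legs (their mirror images, tilting toward −x) meet its +x bottom edge — so the leg tops tuck under the beam, the beam's underside is 595 mm above the floor, and the feet are 505 mm apart outside-to-outside with the beam centred between them. The two leg pairs are set in 66 mm from either end of the beam.


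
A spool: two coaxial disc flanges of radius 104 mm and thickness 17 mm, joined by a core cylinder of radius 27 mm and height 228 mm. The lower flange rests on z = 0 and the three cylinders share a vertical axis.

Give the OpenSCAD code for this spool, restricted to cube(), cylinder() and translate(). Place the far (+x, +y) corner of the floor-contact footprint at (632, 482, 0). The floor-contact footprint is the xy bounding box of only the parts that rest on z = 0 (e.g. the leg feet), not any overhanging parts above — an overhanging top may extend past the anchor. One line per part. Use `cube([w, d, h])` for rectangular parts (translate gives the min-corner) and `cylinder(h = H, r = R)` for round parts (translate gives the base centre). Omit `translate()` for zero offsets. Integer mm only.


translate([528, 378, 0]) cylinder(h = 17, r = 104);
translate([528, 378, 17]) cylinder(h = 228, r = 27);
translate([528, 378, 245]) cylinder(h = 17, r = 104);


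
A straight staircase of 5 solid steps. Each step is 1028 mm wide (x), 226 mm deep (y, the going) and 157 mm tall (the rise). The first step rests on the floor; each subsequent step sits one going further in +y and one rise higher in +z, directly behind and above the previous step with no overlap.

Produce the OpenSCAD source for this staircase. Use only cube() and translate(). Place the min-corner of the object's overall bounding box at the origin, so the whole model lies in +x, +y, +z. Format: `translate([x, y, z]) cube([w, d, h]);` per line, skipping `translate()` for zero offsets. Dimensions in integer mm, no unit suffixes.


cube([1028, 226, 157]);
translate([0, 226, 157]) cube([1028, 226, 157]);
translate([0, 452, 314]) cube([1028, 226, 157]);
translate([0, 678, 471]) cube([1028, 226, 157]);
translate([0, 904, 628]) cube([1028, 226, 157]);


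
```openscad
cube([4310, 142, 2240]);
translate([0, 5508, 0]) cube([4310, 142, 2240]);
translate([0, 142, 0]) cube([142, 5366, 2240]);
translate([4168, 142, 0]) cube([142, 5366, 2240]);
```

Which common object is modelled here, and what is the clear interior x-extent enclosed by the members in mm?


A house (or room) frame. The interior width is 4026 mm.

Four 2240 mm walls enclosing a rectangle with no floor or roof — a room or house frame. Outside width is 4310 mm and wall thickness is 142 mm, so the interior width is 4310 − 2 × 142 = 4026 mm.


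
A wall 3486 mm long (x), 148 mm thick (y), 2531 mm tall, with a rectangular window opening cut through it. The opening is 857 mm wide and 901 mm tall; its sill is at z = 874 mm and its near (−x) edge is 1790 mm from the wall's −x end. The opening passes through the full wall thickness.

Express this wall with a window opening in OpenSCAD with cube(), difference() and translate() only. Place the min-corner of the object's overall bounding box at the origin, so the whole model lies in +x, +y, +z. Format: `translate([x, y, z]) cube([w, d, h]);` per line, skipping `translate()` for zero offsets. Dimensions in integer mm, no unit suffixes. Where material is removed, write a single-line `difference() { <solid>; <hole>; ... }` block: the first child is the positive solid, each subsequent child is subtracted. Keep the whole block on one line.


difference() { cube([3486, 148, 2531]); translate([1790, 0, 874]) cube([857, 148, 901]); }


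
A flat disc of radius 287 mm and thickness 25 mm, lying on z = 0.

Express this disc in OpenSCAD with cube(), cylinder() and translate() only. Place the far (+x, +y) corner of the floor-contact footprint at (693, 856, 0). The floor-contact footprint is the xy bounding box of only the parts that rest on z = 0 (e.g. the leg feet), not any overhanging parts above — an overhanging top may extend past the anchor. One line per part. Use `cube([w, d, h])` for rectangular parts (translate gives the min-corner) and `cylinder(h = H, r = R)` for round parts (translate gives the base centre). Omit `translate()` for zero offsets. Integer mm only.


translate([406, 569, 0]) cylinder(h = 25, r = 287);


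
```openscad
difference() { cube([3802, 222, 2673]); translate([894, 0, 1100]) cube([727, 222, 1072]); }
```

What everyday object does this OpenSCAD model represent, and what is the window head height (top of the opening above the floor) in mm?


A wall with a window opening. The window head height is 2172 mm.

A wall with a rectangular opening subtracted — a window. Sill at z = 1100, opening 1072 mm tall, so the head is at 1100 + 1072 = 2172 mm.


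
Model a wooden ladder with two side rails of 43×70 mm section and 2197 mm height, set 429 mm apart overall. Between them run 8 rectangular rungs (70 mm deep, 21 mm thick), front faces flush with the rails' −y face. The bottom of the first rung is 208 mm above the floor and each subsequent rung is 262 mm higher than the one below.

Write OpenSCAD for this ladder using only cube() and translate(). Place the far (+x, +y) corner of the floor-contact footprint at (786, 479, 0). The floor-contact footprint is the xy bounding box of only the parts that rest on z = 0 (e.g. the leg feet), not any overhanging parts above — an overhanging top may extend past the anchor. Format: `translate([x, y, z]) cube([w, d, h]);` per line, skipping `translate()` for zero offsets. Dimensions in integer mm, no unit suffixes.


// rung span = 429 - 2*43 = 343
// rung[k] z = 208 + k*262
translate([357, 409, 0]) cube([43, 70, 2197]);
translate([743, 409, 0]) cube([43, 70, 2197]);
translate([400, 409, 208]) cube([343, 70, 21]);
translate([400, 409, 470]) cube([343, 70, 21]);
translate([400, 409, 732]) cube([343, 70, 21]);
translate([400, 409, 994]) cube([343, 70, 21]);
translate([400, 409, 1256]) cube([343, 70, 21]);
translate([400, 409, 1518]) cube([343, 70, 21]);
translate([400, 409, 1780]) cube([343, 70, 21]);
translate([400, 409, 2042]) cube([343, 70, 21]);


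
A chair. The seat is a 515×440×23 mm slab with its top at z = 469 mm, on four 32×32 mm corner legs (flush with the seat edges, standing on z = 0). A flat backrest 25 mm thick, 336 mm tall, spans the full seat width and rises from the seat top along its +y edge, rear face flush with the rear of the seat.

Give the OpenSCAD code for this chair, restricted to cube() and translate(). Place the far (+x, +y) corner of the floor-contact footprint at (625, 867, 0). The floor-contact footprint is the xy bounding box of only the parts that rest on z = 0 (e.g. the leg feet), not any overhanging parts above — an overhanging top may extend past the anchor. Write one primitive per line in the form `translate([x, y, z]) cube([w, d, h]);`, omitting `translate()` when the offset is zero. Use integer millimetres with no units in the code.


translate([110, 427, 446]) cube([515, 440, 23]);
translate([110, 427, 0]) cube([32, 32, 446]);
translate([593, 427, 0]) cube([32, 32, 446]);
translate([110, 835, 0]) cube([32, 32, 446]);
translate([593, 835, 0]) cube([32, 32, 446]);
translate([110, 842, 469]) cube([515, 25, 336]);


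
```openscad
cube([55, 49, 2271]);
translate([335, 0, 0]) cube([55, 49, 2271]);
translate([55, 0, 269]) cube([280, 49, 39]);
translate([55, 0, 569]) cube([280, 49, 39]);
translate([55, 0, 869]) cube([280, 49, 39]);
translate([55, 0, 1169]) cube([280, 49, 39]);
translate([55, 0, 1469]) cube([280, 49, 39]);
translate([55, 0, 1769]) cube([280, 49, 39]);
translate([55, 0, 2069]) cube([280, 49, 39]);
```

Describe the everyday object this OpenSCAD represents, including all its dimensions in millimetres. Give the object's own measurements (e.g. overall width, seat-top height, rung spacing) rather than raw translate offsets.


A straight ladder. Two 55×49 mm vertical rails, 2271 mm tall, stand 390 mm apart (outside-to-outside) with their front faces coplanar on the −y side. 7 rungs, each 49 mm deep and 39 mm tall, span between the inner faces of the rails, front faces flush with the rails. The lowest rung's underside is at z = 269 mm and rungs are spaced 300 mm apart (underside to underside).


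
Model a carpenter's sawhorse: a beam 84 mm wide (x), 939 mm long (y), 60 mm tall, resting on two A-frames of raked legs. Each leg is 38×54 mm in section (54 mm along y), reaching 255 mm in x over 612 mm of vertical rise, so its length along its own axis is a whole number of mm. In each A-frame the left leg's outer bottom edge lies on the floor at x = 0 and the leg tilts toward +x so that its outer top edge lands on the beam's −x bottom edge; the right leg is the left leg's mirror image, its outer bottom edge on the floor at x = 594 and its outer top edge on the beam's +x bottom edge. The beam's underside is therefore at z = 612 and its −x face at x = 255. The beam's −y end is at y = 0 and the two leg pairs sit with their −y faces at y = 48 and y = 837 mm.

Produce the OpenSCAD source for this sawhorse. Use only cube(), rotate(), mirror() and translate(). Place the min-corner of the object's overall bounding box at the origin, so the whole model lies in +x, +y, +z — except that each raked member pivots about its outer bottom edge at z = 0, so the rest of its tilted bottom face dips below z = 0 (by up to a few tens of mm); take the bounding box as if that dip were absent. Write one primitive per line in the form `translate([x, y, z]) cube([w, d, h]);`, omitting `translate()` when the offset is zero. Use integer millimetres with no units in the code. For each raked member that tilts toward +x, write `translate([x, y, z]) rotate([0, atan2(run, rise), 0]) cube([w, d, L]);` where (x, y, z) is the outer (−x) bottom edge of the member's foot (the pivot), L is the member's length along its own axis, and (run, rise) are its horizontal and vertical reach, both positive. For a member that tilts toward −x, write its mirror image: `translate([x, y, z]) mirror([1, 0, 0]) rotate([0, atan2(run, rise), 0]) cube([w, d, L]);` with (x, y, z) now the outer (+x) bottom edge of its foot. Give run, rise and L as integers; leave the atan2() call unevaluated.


// leg length = √(255² + 612²) = 663
// right-leg outer foot x = 2·255 + 84 = 594
// beam min-corner = (255, 0, 612)
translate([255, 0, 612]) cube([84, 939, 60]);
translate([0, 48, 0]) rotate([0, atan2(255, 612), 0]) cube([38, 54, 663]);
translate([594, 48, 0]) mirror([1, 0, 0]) rotate([0, atan2(255, 612), 0]) cube([38, 54, 663]);
translate([0, 837, 0]) rotate([0, atan2(255, 612), 0]) cube([38, 54, 663]);
translate([594, 837, 0]) mirror([1, 0, 0]) rotate([0, atan2(255, 612), 0]) cube([38, 54, 663]);


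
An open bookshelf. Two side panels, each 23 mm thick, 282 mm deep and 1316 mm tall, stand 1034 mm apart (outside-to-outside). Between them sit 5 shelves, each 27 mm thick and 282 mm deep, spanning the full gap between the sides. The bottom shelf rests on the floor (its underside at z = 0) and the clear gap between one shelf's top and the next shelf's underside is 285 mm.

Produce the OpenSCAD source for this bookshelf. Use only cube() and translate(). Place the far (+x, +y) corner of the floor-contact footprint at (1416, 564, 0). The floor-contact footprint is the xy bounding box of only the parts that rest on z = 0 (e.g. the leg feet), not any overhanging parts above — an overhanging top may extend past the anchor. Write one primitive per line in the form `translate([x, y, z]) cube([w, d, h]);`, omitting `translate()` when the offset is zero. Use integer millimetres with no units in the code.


translate([382, 282, 0]) cube([23, 282, 1316]);
translate([1393, 282, 0]) cube([23, 282, 1316]);
translate([405, 282, 0]) cube([988, 282, 27]);
translate([405, 282, 312]) cube([988, 282, 27]);
translate([405, 282, 624]) cube([988, 282, 27]);
translate([405, 282, 936]) cube([988, 282, 27]);
translate([405, 282, 1248]) cube([988, 282, 27]);


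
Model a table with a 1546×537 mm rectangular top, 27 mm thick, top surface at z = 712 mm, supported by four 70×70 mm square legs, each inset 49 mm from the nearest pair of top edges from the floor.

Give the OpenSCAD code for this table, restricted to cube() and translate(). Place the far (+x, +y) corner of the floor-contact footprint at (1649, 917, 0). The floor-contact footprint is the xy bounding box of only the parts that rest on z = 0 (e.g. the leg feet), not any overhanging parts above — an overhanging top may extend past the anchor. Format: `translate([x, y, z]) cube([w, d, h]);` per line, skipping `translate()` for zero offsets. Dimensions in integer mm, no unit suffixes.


// leg_h = 712 - 27 = 685
translate([152, 429, 685]) cube([1546, 537, 27]);
translate([201, 478, 0]) cube([70, 70, 685]);
translate([1579, 478, 0]) cube([70, 70, 685]);
translate([201, 847, 0]) cube([70, 70, 685]);
translate([1579, 847, 0]) cube([70, 70, 685]);


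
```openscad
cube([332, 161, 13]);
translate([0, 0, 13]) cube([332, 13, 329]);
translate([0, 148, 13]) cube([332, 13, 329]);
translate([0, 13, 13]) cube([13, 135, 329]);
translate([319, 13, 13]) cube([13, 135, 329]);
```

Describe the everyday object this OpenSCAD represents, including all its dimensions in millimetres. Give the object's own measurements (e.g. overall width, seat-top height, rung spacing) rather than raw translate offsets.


An open-topped rectangular box: outside dimensions 332×161×342 mm, with a uniform wall and base thickness of 13 mm. The base is a full 332×161 slab on the floor; four walls sit on top of the base. The front and back walls (the −y and +y sides) span the full width; the two side walls fit between them.


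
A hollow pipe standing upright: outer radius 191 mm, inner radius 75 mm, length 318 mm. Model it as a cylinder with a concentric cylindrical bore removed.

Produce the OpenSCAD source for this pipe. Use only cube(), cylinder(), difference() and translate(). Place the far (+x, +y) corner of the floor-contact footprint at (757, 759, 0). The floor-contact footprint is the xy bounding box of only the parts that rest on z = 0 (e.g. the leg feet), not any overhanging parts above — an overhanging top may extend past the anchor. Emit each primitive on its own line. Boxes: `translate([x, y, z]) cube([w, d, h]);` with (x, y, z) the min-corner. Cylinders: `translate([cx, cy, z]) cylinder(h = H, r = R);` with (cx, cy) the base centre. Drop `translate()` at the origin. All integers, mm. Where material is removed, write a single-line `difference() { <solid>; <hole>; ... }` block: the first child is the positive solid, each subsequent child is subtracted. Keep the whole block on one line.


difference() { translate([566, 568, 0]) cylinder(h = 318, r = 191); translate([566, 568, 0]) cylinder(h = 318, r = 75); }


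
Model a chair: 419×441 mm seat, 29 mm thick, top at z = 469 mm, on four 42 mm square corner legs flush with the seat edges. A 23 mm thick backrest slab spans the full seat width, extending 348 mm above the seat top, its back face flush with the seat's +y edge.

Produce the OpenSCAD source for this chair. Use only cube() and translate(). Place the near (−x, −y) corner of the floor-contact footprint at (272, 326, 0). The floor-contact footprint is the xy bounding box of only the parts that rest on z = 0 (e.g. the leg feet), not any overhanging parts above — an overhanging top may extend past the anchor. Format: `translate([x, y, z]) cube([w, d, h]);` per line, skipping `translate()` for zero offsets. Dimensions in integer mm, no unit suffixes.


translate([272, 326, 440]) cube([419, 441, 29]);
translate([272, 326, 0]) cube([42, 42, 440]);
translate([649, 326, 0]) cube([42, 42, 440]);
translate([272, 725, 0]) cube([42, 42, 440]);
translate([649, 725, 0]) cube([42, 42, 440]);
translate([272, 744, 469]) cube([419, 23, 348]);


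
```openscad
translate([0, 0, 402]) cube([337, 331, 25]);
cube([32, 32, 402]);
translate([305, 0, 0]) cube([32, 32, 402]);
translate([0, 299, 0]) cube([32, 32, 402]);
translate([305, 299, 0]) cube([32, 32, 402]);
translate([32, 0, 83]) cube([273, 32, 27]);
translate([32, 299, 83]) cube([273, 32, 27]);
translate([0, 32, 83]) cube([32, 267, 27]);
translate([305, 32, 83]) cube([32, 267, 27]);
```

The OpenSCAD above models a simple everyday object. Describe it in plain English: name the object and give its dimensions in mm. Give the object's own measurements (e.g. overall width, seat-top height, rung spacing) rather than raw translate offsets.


A four-legged stool. The seat is a 337×331×25 mm slab whose top surface is at z = 427 mm; four square legs, each 32×32 mm in cross-section, run from the floor (z = 0) to the underside of the seat, each flush with a corner of the seat. Four stretchers, 32 mm wide and 27 mm tall, connect adjacent legs with their undersides at z = 83 mm, each running between the inner faces of the legs it joins and aligned with the legs' outer faces on the other axis.


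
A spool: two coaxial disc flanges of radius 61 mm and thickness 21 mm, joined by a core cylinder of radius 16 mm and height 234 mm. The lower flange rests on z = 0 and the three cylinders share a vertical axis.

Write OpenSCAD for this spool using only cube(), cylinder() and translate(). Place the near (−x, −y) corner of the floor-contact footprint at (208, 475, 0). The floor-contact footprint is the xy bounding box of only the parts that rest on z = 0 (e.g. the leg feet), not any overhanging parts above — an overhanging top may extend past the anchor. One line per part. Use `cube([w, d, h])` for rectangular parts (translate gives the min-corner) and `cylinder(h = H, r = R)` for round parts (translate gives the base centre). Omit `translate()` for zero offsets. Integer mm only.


translate([269, 536, 0]) cylinder(h = 21, r = 61);
translate([269, 536, 21]) cylinder(h = 234, r = 16);
translate([269, 536, 255]) cylinder(h = 21, r = 61);


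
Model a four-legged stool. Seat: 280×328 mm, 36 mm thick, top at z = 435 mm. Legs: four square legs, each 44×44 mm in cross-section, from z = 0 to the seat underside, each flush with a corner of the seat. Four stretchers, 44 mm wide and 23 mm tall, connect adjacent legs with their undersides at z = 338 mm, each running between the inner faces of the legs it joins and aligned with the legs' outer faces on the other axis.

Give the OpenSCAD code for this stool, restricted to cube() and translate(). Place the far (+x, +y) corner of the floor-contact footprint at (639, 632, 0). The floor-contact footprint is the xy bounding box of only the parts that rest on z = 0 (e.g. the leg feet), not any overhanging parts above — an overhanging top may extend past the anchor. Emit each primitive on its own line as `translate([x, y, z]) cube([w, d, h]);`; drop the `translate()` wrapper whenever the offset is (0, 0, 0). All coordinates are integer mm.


translate([359, 304, 399]) cube([280, 328, 36]);
translate([359, 304, 0]) cube([44, 44, 399]);
translate([595, 304, 0]) cube([44, 44, 399]);
translate([359, 588, 0]) cube([44, 44, 399]);
translate([595, 588, 0]) cube([44, 44, 399]);
translate([403, 304, 338]) cube([192, 44, 23]);
translate([403, 588, 338]) cube([192, 44, 23]);
translate([359, 348, 338]) cube([44, 240, 23]);
translate([595, 348, 338]) cube([44, 240, 23]);


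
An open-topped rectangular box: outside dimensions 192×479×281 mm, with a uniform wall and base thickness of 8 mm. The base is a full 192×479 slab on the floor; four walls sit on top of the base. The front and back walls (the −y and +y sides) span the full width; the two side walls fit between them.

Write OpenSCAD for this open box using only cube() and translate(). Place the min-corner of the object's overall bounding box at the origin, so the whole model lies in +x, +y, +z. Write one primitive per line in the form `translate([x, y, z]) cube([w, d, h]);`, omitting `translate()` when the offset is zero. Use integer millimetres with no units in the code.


cube([192, 479, 8]);
translate([0, 0, 8]) cube([192, 8, 273]);
translate([0, 471, 8]) cube([192, 8, 273]);
translate([0, 8, 8]) cube([8, 463, 273]);
translate([184, 8, 8]) cube([8, 463, 273]);


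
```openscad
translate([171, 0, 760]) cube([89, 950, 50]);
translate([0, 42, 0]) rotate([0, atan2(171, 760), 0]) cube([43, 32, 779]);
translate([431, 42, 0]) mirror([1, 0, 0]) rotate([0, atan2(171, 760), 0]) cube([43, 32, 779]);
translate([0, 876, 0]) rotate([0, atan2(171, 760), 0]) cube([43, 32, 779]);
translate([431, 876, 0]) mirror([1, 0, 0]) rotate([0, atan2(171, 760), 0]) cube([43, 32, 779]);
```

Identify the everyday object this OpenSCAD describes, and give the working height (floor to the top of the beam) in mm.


A sawhorse. The overall height is 810 mm.

A beam across two mirrored pairs of raked legs — a sawhorse. The beam's underside is at z = 760 (matching the legs' vertical rise in atan2(171, 760)) and the beam is 50 mm tall, so its top is at 760 + 50 = 810 mm. The raked legs top out at the beam's underside, so that is the highest point.


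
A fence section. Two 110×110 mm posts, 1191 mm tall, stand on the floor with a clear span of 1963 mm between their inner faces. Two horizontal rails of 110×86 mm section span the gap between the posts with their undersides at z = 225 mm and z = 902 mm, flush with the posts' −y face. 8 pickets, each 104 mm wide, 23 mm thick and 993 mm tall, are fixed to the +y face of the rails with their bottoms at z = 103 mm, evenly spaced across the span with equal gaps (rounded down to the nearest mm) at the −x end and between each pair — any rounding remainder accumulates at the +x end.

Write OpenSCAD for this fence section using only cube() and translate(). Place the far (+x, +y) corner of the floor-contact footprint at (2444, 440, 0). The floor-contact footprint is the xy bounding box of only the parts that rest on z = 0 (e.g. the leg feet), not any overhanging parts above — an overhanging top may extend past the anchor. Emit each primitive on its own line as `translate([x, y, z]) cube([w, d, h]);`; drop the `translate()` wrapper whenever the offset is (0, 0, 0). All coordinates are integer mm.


translate([261, 330, 0]) cube([110, 110, 1191]);
translate([2334, 330, 0]) cube([110, 110, 1191]);
translate([371, 330, 225]) cube([1963, 110, 86]);
translate([371, 330, 902]) cube([1963, 110, 86]);
translate([496, 440, 103]) cube([104, 23, 993]);
translate([725, 440, 103]) cube([104, 23, 993]);
translate([954, 440, 103]) cube([104, 23, 993]);
translate([1183, 440, 103]) cube([104, 23, 993]);
translate([1412, 440, 103]) cube([104, 23, 993]);
translate([1641, 440, 103]) cube([104, 23, 993]);
translate([1870, 440, 103]) cube([104, 23, 993]);
translate([2099, 440, 103]) cube([104, 23, 993]);


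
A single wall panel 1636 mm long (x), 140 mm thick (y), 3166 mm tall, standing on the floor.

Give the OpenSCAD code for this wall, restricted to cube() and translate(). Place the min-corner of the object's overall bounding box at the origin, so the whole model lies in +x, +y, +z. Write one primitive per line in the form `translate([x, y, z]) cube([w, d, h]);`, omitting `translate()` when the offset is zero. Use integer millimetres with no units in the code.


cube([1636, 140, 3166]);


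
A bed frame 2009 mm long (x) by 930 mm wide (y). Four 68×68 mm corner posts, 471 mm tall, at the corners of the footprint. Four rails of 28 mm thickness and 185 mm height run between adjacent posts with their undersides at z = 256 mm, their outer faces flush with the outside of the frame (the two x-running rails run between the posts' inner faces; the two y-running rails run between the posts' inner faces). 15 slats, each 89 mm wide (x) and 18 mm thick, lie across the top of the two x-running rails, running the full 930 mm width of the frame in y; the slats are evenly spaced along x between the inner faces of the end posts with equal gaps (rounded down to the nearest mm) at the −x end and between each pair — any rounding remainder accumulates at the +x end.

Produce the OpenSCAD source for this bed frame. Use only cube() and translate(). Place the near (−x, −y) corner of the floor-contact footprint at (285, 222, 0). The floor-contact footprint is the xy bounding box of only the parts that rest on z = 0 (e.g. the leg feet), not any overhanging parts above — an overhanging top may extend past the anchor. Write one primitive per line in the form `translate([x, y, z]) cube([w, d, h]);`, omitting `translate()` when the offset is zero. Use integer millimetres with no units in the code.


// slat z = rail_z + rail_h = 256 + 185 = 441
// slat gap = ⌊(1873 − 15·89) / 16⌋ = 33
translate([285, 222, 0]) cube([68, 68, 471]);
translate([285, 1084, 0]) cube([68, 68, 471]);
translate([2226, 222, 0]) cube([68, 68, 471]);
translate([2226, 1084, 0]) cube([68, 68, 471]);
translate([353, 222, 256]) cube([1873, 28, 185]);
translate([353, 1124, 256]) cube([1873, 28, 185]);
translate([285, 290, 256]) cube([28, 794, 185]);
translate([2266, 290, 256]) cube([28, 794, 185]);
translate([386, 222, 441]) cube([89, 930, 18]);
translate([508, 222, 441]) cube([89, 930, 18]);
translate([630, 222, 441]) cube([89, 930, 18]);
translate([752, 222, 441]) cube([89, 930, 18]);
translate([874, 222, 441]) cube([89, 930, 18]);
translate([996, 222, 441]) cube([89, 930, 18]);
translate([1118, 222, 441]) cube([89, 930, 18]);
translate([1240, 222, 441]) cube([89, 930, 18]);
translate([1362, 222, 441]) cube([89, 930, 18]);
translate([1484, 222, 441]) cube([89, 930, 18]);
translate([1606, 222, 441]) cube([89, 930, 18]);
translate([1728, 222, 441]) cube([89, 930, 18]);
translate([1850, 222, 441]) cube([89, 930, 18]);
translate([1972, 222, 441]) cube([89, 930, 18]);
translate([2094, 222, 441]) cube([89, 930, 18]);


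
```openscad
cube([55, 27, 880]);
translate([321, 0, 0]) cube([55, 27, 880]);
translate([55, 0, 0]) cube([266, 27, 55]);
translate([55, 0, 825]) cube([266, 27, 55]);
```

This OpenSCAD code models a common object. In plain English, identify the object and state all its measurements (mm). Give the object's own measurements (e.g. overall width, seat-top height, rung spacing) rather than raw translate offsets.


A rectangular picture frame lying in the x–z plane (depth along y). The opening is 266 mm wide (x) by 770 mm tall (z), surrounded by a border 55 mm wide on all four sides. The frame is 27 mm deep and is made of two full-height vertical stiles with two horizontal rails fitted between them.


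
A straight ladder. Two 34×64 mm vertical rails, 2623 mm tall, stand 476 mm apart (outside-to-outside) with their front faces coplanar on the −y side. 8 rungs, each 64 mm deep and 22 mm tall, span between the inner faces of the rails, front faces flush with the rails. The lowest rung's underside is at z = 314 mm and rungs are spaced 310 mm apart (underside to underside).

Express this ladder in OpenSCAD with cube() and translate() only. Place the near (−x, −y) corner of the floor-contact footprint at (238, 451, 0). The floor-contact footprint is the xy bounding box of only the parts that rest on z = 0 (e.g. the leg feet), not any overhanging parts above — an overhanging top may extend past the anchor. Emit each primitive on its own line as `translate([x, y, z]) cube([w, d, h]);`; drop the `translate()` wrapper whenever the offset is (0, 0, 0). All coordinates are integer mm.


// rung span = 476 - 2*34 = 408
// rung[k] z = 314 + k*310
translate([238, 451, 0]) cube([34, 64, 2623]);
translate([680, 451, 0]) cube([34, 64, 2623]);
translate([272, 451, 314]) cube([408, 64, 22]);
translate([272, 451, 624]) cube([408, 64, 22]);
translate([272, 451, 934]) cube([408, 64, 22]);
translate([272, 451, 1244]) cube([408, 64, 22]);
translate([272, 451, 1554]) cube([408, 64, 22]);
translate([272, 451, 1864]) cube([408, 64, 22]);
translate([272, 451, 2174]) cube([408, 64, 22]);
translate([272, 451, 2484]) cube([408, 64, 22]);


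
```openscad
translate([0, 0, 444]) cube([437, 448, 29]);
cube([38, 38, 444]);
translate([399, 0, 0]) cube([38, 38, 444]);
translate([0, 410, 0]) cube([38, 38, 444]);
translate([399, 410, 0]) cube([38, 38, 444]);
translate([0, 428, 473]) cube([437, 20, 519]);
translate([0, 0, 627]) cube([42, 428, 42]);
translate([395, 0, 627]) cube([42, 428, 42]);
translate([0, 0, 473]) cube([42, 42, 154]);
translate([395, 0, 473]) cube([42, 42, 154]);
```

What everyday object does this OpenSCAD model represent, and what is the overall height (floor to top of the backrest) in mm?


A chair. The overall height is 992 mm.

A slab on four corner posts with a tall panel at the back — a chair. The seat slab sits at z = 444 with thickness 29, and the 519 mm backrest starts at the seat top, so the overall height is 444 + 29 + 519 = 992 mm.


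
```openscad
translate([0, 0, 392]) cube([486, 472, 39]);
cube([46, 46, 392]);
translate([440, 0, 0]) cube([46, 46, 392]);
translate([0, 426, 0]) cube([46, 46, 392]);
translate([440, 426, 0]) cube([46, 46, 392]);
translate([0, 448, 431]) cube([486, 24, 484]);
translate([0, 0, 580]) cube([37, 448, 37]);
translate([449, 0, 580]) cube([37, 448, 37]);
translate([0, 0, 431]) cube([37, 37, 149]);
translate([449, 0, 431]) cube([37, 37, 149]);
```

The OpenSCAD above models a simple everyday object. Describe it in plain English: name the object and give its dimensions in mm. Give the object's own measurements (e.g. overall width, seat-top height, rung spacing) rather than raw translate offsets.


A chair. The seat is a 486×472×39 mm slab with its top at z = 431 mm, on four 46×46 mm corner legs (flush with the seat edges, standing on z = 0). A flat backrest 24 mm thick, 484 mm tall, spans the full seat width and rises from the seat top along its +y edge, rear face flush with the rear of the seat. Two armrests of 37×37 mm section run along each side from the seat's front edge to the front of the backrest, top faces 186 mm above the seat top and outer faces flush with the seat's x-edges; a 37×37 mm post under the front of each armrest stands on the seat at the front corner.
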